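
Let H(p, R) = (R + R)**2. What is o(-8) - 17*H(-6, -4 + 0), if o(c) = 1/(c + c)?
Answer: -17409/16 ≈ -1088.1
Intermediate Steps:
H(p, R) = 4*R**2 (H(p, R) = (2*R)**2 = 4*R**2)
o(c) = 1/(2*c)
o(-8) - 17*H(-6, -4 + 0) = (1/2)/(-8) - 68*(-4 + 0)**2 = (1/2)*(-1/8) - 68*(-4)**2 = -1/16 - 68*16 = -1/16 - 17*64 = -1/16 - 1088 = -17409/16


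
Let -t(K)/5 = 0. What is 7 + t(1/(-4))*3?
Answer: 7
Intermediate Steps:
t(K) = 0 (t(K) = -5*0 = 0)
7 + t(1/(-4))*3 = 7 + 0*3 = 7 + 0 = 7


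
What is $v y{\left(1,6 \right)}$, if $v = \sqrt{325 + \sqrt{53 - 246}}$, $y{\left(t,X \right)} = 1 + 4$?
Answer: $5 \sqrt{325 + i \sqrt{193}} \approx 90.159 + 1.9261 i$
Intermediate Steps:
$y{\left(t,X \right)} = 5$
$v = \sqrt{325 + i \sqrt{193}}$ ($v = \sqrt{325 + \sqrt{-193}} = \sqrt{325 + i \sqrt{193}} \approx 18.032 + 0.3852 i$)
$v y{\left(1,6 \right)} = \sqrt{325 + i \sqrt{193}} \cdot 5 = 5 \sqrt{325 + i \sqrt{193}}$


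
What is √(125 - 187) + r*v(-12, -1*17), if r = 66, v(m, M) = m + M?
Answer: -1914 + I*√62 ≈ -1914.0 + 7.874*I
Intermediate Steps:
v(m, M) = M + m
√(125 - 187) + r*v(-12, -1*17) = √(125 - 187) + 66*(-1*17 - 12) = √(-62) + 66*(-17 - 12) = I*√62 + 66*(-29) = I*√62 - 1914 = -1914 + I*√62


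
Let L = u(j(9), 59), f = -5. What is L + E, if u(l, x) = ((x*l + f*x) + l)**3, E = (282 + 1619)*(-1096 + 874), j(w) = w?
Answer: 14284103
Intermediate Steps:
E = -422022 (E = 1901*(-222) = -422022)
u(l, x) = (l - 5*x + l*x)**3 (u(l, x) = ((x*l - 5*x) + l)**3 = ((l*x - 5*x) + l)**3 = ((-5*x + l*x) + l)**3 = (l - 5*x + l*x)**3)
L = 14706125 (L = (9 - 5*59 + 9*59)**3 = (9 - 295 + 531)**3 = 245**3 = 14706125)
L + E = 14706125 - 422022 = 14284103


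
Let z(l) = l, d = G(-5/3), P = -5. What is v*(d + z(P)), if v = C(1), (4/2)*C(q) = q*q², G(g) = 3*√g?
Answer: -5/2 + I*√15/2 ≈ -2.5 + 1.9365*I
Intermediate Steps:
C(q) = q³/2 (C(q) = (q*q²)/2 = q³/2)
d = I*√15 (d = 3*√(-5/3) = 3*(I*√15/3) = I*√15 ≈ 3.873*I)
v = ½ (v = (½)*1³ = (½)*1 = ½ ≈ 0.50000)
v*(d + z(P)) = (I*√15 - 5)/2 = (-5 + I*√15)/2 = -5/2 + I*√15/2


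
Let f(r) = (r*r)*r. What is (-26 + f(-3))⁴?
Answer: 7890481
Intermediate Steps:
f(r) = r³ (f(r) = r²*r = r³)
(-26 + f(-3))⁴ = (-26 + (-3)³)⁴ = (-26 - 27)⁴ = (-53)⁴ = 7890481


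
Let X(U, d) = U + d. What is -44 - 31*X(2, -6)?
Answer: 80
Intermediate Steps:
-44 - 31*X(2, -6) = -44 - 31*(2 - 6) = -44 - 31*(-4) = -44 + 124 = 80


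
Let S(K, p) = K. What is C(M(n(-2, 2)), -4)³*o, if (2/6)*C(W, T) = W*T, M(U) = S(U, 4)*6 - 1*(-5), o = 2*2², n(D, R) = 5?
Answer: -592704000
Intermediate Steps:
o = 8 (o = 2*4 = 8)
M(U) = 5 + 6*U (M(U) = U*6 - 1*(-5) = 6*U + 5 = 5 + 6*U)
C(W, T) = 3*T*W (C(W, T) = 3*(W*T) = 3*(T*W) = 3*T*W)
C(M(n(-2, 2)), -4)³*o = (3*(-4)*(5 + 6*5))³*8 = (3*(-4)*(5 + 30))³*8 = (3*(-4)*35)³*8 = (-420)³*8 = -74088000*8 = -592704000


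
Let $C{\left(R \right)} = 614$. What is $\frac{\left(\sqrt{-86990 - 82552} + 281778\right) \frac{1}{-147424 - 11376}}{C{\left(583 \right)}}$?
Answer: $- \frac{140889}{48751600} - \frac{3 i \sqrt{18838}}{97503200} \approx -0.0028899 - 4.223 \cdot 10^{-6} i$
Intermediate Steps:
$\frac{\left(\sqrt{-86990 - 82552} + 281778\right) \frac{1}{-147424 - 11376}}{C{\left(583 \right)}} = \frac{\left(\sqrt{-86990 - 82552} + 281778\right) \frac{1}{-147424 - 11376}}{614} = \frac{\sqrt{-169542} + 281778}{-158800} \cdot \frac{1}{614} = \left(3 i \sqrt{18838} + 281778\right) \left(- \frac{1}{158800}\right) \frac{1}{614} = \left(281778 + 3 i \sqrt{18838}\right) \left(- \frac{1}{158800}\right) \frac{1}{614} = \left(- \frac{140889}{79400} - \frac{3 i \sqrt{18838}}{158800}\right) \frac{1}{614} = - \frac{140889}{48751600} - \frac{3 i \sqrt{18838}}{97503200}$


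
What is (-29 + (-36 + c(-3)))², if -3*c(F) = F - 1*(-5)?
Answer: 38809/9 ≈ 4312.1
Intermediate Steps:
c(F) = -5/3 - F/3 (c(F) = -(F - 1*(-5))/3 = -(F + 5)/3 = -(5 + F)/3 = -5/3 - F/3)
(-29 + (-36 + c(-3)))² = (-29 + (-36 + (-5/3 - ⅓*(-3))))² = (-29 + (-36 + (-5/3 + 1)))² = (-29 + (-36 - ⅔))² = (-29 - 110/3)² = (-197/3)² = 38809/9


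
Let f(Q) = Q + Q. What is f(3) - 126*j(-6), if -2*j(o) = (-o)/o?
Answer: -57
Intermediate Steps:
j(o) = ½ (j(o) = -(-o)/(2*o) = -½*(-1) = ½)
f(Q) = 2*Q
f(3) - 126*j(-6) = 2*3 - 126*½ = 6 - 63 = -57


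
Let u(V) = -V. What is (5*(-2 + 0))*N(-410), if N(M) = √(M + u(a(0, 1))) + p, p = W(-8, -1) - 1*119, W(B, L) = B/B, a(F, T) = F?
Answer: 1180 - 10*I*√410 ≈ 1180.0 - 202.48*I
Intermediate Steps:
W(B, L) = 1
p = -118 (p = 1 - 1*119 = 1 - 119 = -118)
N(M) = -118 + √M (N(M) = √(M - 1*0) - 118 = √(M + 0) - 118 = √M - 118 = -118 + √M)
(5*(-2 + 0))*N(-410) = (5*(-2 + 0))*(-118 + √(-410)) = (5*(-2))*(-118 + I*√410) = -10*(-118 + I*√410) = 1180 - 10*I*√410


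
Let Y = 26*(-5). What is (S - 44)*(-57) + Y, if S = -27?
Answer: 3917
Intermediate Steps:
Y = -130
(S - 44)*(-57) + Y = (-27 - 44)*(-57) - 130 = -71*(-57) - 130 = 4047 - 130 = 3917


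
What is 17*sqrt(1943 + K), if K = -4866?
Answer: 17*I*sqrt(2923) ≈ 919.1*I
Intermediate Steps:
17*sqrt(1943 + K) = 17*sqrt(1943 - 4866) = 17*sqrt(-2923) = 17*(I*sqrt(2923)) = 17*I*sqrt(2923)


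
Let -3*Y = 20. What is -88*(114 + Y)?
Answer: -28336/3 ≈ -9445.3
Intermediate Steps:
Y = -20/3 (Y = -1/3*20 = -20/3 ≈ -6.6667)
-88*(114 + Y) = -88*(114 - 20/3) = -88*322/3 = -28336/3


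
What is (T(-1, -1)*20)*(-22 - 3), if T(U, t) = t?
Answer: 500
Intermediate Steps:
(T(-1, -1)*20)*(-22 - 3) = (-1*20)*(-22 - 3) = -20*(-25) = 500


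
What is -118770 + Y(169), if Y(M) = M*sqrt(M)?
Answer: -116573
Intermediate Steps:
Y(M) = M**(3/2)
-118770 + Y(169) = -118770 + 169**(3/2) = -118770 + 2197 = -116573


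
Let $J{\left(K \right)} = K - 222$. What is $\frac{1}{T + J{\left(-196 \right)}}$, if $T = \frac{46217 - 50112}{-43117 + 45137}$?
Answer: $- \frac{404}{169651} \approx -0.0023814$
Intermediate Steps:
$J{\left(K \right)} = -222 + K$
$T = - \frac{779}{404}$ ($T = - \frac{3895}{2020} = \left(-3895\right) \frac{1}{2020} = - \frac{779}{404} \approx -1.9282$)
$\frac{1}{T + J{\left(-196 \right)}} = \frac{1}{- \frac{779}{404} - 418} = \frac{1}{- \frac{169651}{404}} = - \frac{404}{169651}$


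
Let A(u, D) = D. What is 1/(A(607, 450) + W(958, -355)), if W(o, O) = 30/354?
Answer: 59/26555 ≈ 0.0022218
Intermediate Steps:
W(o, O) = 5/59 (W(o, O) = 30*(1/354) = 5/59)
1/(A(607, 450) + W(958, -355)) = 1/(450 + 5/59) = 1/(26555/59) = 59/26555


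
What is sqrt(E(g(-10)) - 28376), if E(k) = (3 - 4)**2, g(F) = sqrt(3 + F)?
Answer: 5*I*sqrt(1135) ≈ 168.45*I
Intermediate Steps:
E(k) = 1 (E(k) = (-1)**2 = 1)
sqrt(E(g(-10)) - 28376) = sqrt(1 - 28376) = sqrt(-28375) = 5*I*sqrt(1135)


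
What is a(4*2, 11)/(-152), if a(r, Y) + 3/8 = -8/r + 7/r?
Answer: 1/304 ≈ 0.0032895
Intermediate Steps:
a(r, Y) = -3/8 - 1/r (a(r, Y) = -3/8 + (-8/r + 7/r) = -3/8 - 1/r)
a(4*2, 11)/(-152) = (-3/8 - 1/(4*2))/(-152) = (-3/8 - 1/8)*(-1/152) = (-3/8 - 1*⅛)*(-1/152) = (-3/8 - ⅛)*(-1/152) = -½*(-1/152) = 1/304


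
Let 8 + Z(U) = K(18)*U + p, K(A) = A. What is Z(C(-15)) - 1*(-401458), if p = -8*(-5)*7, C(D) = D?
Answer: 401460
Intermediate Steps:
p = 280 (p = 40*7 = 280)
Z(U) = 272 + 18*U (Z(U) = -8 + (18*U + 280) = -8 + (280 + 18*U) = 272 + 18*U)
Z(C(-15)) - 1*(-401458) = (272 + 18*(-15)) - 1*(-401458) = (272 - 270) + 401458 = 2 + 401458 = 401460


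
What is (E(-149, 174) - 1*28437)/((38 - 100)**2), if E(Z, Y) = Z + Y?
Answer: -7103/961 ≈ -7.3913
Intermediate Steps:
E(Z, Y) = Y + Z
(E(-149, 174) - 1*28437)/((38 - 100)**2) = ((174 - 149) - 1*28437)/((38 - 100)**2) = (25 - 28437)/((-62)**2) = -28412/3844 = -28412*1/3844 = -7103/961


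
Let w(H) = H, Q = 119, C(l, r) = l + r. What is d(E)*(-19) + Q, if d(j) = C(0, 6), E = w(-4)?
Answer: 5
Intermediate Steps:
E = -4
d(j) = 6 (d(j) = 0 + 6 = 6)
d(E)*(-19) + Q = 6*(-19) + 119 = -114 + 119 = 5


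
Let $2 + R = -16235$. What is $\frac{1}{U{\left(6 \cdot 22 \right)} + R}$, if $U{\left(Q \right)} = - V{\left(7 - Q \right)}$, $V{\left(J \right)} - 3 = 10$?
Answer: $- \frac{1}{16250} \approx -6.1538 \cdot 10^{-5}$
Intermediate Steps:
$V{\left(J \right)} = 13$ ($V{\left(J \right)} = 3 + 10 = 13$)
$U{\left(Q \right)} = -13$ ($U{\left(Q \right)} = \left(-1\right) 13 = -13$)
$R = -16237$ ($R = -2 - 16235 = -16237$)
$\frac{1}{U{\left(6 \cdot 22 \right)} + R} = \frac{1}{-13 - 16237} = \frac{1}{-16250} = - \frac{1}{16250}$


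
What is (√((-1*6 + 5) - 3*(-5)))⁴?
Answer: 196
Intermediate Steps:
(√((-1*6 + 5) - 3*(-5)))⁴ = (√((-6 + 5) + 15))⁴ = (√(-1 + 15))⁴ = (√14)⁴ = 196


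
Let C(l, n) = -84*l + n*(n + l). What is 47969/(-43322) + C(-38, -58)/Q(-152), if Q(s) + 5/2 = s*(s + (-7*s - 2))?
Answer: -935292363/798987646 ≈ -1.1706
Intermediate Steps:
Q(s) = -5/2 + s*(-2 - 6*s) (Q(s) = -5/2 + s*(s + (-7*s - 2)) = -5/2 + s*(s + (-2 - 7*s)) = -5/2 + s*(-2 - 6*s))
C(l, n) = -84*l + n*(l + n)
47969/(-43322) + C(-38, -58)/Q(-152) = 47969/(-43322) + ((-58)**2 - 84*(-38) - 38*(-58))/(-5/2 - 6*(-152)**2 - 2*(-152)) = 47969*(-1/43322) + (3364 + 3192 + 2204)/(-5/2 - 6*23104 + 304) = -47969/43322 + 8760/(-5/2 - 138624 + 304) = -47969/43322 + 8760/(-276645/2) = -47969/43322 + 8760*(-2/276645) = -47969/43322 - 1168/18443 = -935292363/798987646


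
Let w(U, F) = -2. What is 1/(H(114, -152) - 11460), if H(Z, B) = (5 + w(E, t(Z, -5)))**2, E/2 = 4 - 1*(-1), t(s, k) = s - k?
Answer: -1/11451 ≈ -8.7329e-5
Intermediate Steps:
E = 10 (E = 2*(4 - 1*(-1)) = 2*(4 + 1) = 2*5 = 10)
H(Z, B) = 9 (H(Z, B) = (5 - 2)**2 = 3**2 = 9)
1/(H(114, -152) - 11460) = 1/(9 - 11460) = 1/(-11451) = -1/11451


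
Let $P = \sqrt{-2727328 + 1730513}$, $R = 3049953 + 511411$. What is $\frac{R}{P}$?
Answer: $- \frac{3561364 i \sqrt{996815}}{996815} \approx - 3567.1 i$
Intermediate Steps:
$R = 3561364$
$P = i \sqrt{996815}$ ($P = \sqrt{-996815} = i \sqrt{996815} \approx 998.41 i$)
$\frac{R}{P} = \frac{3561364}{i \sqrt{996815}} = 3561364 \left(- \frac{i \sqrt{996815}}{996815}\right) = - \frac{3561364 i \sqrt{996815}}{996815}$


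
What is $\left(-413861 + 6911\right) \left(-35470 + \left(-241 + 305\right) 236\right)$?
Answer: $8287943700$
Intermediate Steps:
$\left(-413861 + 6911\right) \left(-35470 + \left(-241 + 305\right) 236\right) = - 406950 \left(-35470 + 64 \cdot 236\right) = - 406950 \left(-35470 + 15104\right) = \left(-406950\right) \left(-20366\right) = 8287943700$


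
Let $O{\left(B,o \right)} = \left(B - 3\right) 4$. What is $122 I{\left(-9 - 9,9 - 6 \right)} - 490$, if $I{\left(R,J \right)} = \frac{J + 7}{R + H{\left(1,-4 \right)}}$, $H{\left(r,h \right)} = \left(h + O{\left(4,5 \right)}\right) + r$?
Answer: $- \frac{9550}{17} \approx -561.76$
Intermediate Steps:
$O{\left(B,o \right)} = -12 + 4 B$ ($O{\left(B,o \right)} = \left(-3 + B\right) 4 = -12 + 4 B$)
$H{\left(r,h \right)} = 4 + h + r$ ($H{\left(r,h \right)} = \left(h + \left(-12 + 4 \cdot 4\right)\right) + r = \left(h + \left(-12 + 16\right)\right) + r = \left(h + 4\right) + r = \left(4 + h\right) + r = 4 + h + r$)
$I{\left(R,J \right)} = \frac{7 + J}{1 + R}$ ($I{\left(R,J \right)} = \frac{J + 7}{R + \left(4 - 4 + 1\right)} = \frac{7 + J}{R + 1} = \frac{7 + J}{1 + R}$)
$122 I{\left(-9 - 9,9 - 6 \right)} - 490 = 122 \frac{7 + \left(9 - 6\right)}{1 - 18} - 490 = 122 \frac{7 + 3}{-17} - 490 = 122 \left(\left(- \frac{1}{17}\right) 10\right) - 490 = 122 \left(- \frac{10}{17}\right) - 490 = - \frac{1220}{17} - 490 = - \frac{9550}{17}$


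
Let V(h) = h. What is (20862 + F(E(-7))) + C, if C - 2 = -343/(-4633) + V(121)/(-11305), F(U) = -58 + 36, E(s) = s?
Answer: 1091625263752/52376065 ≈ 20842.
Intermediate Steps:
F(U) = -22
C = 108069152/52376065 (C = 2 + (-343/(-4633) + 121/(-11305)) = 2 + (-343*(-1/4633) + 121*(-1/11305)) = 2 + (343/4633 - 121/11305) = 2 + 3317022/52376065 = 108069152/52376065 ≈ 2.0633)
(20862 + F(E(-7))) + C = (20862 - 22) + 108069152/52376065 = 20840 + 108069152/52376065 = 1091625263752/52376065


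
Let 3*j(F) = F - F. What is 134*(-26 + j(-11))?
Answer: -3484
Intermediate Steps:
j(F) = 0 (j(F) = (F - F)/3 = (⅓)*0 = 0)
134*(-26 + j(-11)) = 134*(-26 + 0) = 134*(-26) = -3484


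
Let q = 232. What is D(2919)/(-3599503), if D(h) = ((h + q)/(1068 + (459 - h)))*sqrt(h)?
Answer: 3151*sqrt(2919)/5010508176 ≈ 3.3977e-5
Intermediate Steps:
D(h) = sqrt(h)*(232 + h)/(1527 - h) (D(h) = ((h + 232)/(1068 + (459 - h)))*sqrt(h) = ((232 + h)/(1527 - h))*sqrt(h) = sqrt(h)*(232 + h)/(1527 - h))
D(2919)/(-3599503) = (sqrt(2919)*(-232 - 1*2919)/(-1527 + 2919))/(-3599503) = (sqrt(2919)*(-232 - 2919)/1392)*(-1/3599503) = (sqrt(2919)*(1/1392)*(-3151))*(-1/3599503) = -3151*sqrt(2919)/1392*(-1/3599503) = 3151*sqrt(2919)/5010508176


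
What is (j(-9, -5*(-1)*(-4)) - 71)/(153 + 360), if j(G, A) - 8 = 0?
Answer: -7/57 ≈ -0.12281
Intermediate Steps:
j(G, A) = 8 (j(G, A) = 8 + 0 = 8)
(j(-9, -5*(-1)*(-4)) - 71)/(153 + 360) = (8 - 71)/(153 + 360) = -63/513 = -63*1/513 = -7/57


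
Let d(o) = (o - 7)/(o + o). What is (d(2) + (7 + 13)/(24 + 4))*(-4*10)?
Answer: 150/7 ≈ 21.429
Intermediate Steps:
d(o) = (-7 + o)/(2*o) (d(o) = (-7 + o)/((2*o)) = (-7 + o)*(1/(2*o)) = (-7 + o)/(2*o))
(d(2) + (7 + 13)/(24 + 4))*(-4*10) = ((½)*(-7 + 2)/2 + (7 + 13)/(24 + 4))*(-4*10) = ((½)*(½)*(-5) + 20/28)*(-40) = (-5/4 + 20*(1/28))*(-40) = (-5/4 + 5/7)*(-40) = -15/28*(-40) = 150/7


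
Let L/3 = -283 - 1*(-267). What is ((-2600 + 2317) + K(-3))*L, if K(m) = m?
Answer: 13728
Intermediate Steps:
L = -48 (L = 3*(-283 - 1*(-267)) = 3*(-283 + 267) = 3*(-16) = -48)
((-2600 + 2317) + K(-3))*L = ((-2600 + 2317) - 3)*(-48) = (-283 - 3)*(-48) = -286*(-48) = 13728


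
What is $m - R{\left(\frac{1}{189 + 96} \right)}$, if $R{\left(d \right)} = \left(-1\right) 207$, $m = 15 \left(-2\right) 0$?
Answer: $207$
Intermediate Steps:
$m = 0$ ($m = \left(-30\right) 0 = 0$)
$R{\left(d \right)} = -207$
$m - R{\left(\frac{1}{189 + 96} \right)} = 0 - -207 = 0 + 207 = 207$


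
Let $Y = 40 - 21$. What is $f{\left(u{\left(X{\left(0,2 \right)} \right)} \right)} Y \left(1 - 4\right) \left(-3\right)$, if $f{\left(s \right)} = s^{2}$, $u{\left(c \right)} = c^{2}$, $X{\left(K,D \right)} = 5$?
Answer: $106875$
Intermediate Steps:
$Y = 19$ ($Y = 40 - 21 = 19$)
$f{\left(u{\left(X{\left(0,2 \right)} \right)} \right)} Y \left(1 - 4\right) \left(-3\right) = \left(5^{2}\right)^{2} \cdot 19 \left(1 - 4\right) \left(-3\right) = 25^{2} \cdot 19 \left(\left(-3\right) \left(-3\right)\right) = 625 \cdot 19 \cdot 9 = 11875 \cdot 9 = 106875$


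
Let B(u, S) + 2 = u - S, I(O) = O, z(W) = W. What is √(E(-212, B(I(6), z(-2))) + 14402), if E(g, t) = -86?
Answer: 2*√3579 ≈ 119.65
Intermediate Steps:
B(u, S) = -2 + u - S (B(u, S) = -2 + (u - S) = -2 + u - S)
√(E(-212, B(I(6), z(-2))) + 14402) = √(-86 + 14402) = √14316 = 2*√3579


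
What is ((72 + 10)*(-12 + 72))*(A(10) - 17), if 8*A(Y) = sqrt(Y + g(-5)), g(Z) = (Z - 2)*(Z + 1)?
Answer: -83640 + 615*sqrt(38) ≈ -79849.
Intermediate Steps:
g(Z) = (1 + Z)*(-2 + Z) (g(Z) = (-2 + Z)*(1 + Z) = (1 + Z)*(-2 + Z))
A(Y) = sqrt(28 + Y)/8 (A(Y) = sqrt(Y + (-2 + (-5)**2 - 1*(-5)))/8 = sqrt(Y + (-2 + 25 + 5))/8 = sqrt(Y + 28)/8 = sqrt(28 + Y)/8)
((72 + 10)*(-12 + 72))*(A(10) - 17) = ((72 + 10)*(-12 + 72))*(sqrt(28 + 10)/8 - 17) = (82*60)*(sqrt(38)/8 - 17) = 4920*(-17 + sqrt(38)/8) = -83640 + 615*sqrt(38)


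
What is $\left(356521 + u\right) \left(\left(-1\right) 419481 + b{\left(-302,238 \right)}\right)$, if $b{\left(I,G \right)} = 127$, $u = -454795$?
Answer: $41211594996$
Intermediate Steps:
$\left(356521 + u\right) \left(\left(-1\right) 419481 + b{\left(-302,238 \right)}\right) = \left(356521 - 454795\right) \left(\left(-1\right) 419481 + 127\right) = - 98274 \left(-419481 + 127\right) = \left(-98274\right) \left(-419354\right) = 41211594996$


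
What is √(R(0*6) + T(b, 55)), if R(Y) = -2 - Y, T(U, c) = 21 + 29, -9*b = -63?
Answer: 4*√3 ≈ 6.9282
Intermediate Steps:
b = 7 (b = -⅑*(-63) = 7)
T(U, c) = 50
√(R(0*6) + T(b, 55)) = √((-2 - 0*6) + 50) = √((-2 - 1*0) + 50) = √((-2 + 0) + 50) = √(-2 + 50) = √48 = 4*√3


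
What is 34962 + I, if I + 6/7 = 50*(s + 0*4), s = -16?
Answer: 239128/7 ≈ 34161.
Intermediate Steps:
I = -5606/7 (I = -6/7 + 50*(-16 + 0*4) = -6/7 + 50*(-16 + 0) = -6/7 + 50*(-16) = -6/7 - 800 = -5606/7 ≈ -800.86)
34962 + I = 34962 - 5606/7 = 239128/7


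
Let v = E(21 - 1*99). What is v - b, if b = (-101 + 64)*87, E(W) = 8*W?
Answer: 2595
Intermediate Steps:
v = -624 (v = 8*(21 - 1*99) = 8*(21 - 99) = 8*(-78) = -624)
b = -3219 (b = -37*87 = -3219)
v - b = -624 - 1*(-3219) = -624 + 3219 = 2595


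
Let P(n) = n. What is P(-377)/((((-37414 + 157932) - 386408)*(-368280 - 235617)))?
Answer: -377/160570173330 ≈ -2.3479e-9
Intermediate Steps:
P(-377)/((((-37414 + 157932) - 386408)*(-368280 - 235617))) = -377*1/((-368280 - 235617)*((-37414 + 157932) - 386408)) = -377*(-1/(603897*(120518 - 386408))) = -377/((-265890*(-603897))) = -377/160570173330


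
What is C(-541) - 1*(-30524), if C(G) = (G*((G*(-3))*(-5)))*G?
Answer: -2375075791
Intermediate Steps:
C(G) = 15*G**3 (C(G) = (G*(-3*G*(-5)))*G = (G*(15*G))*G = (15*G**2)*G = 15*G**3)
C(-541) - 1*(-30524) = 15*(-541)**3 - 1*(-30524) = 15*(-158340421) + 30524 = -2375106315 + 30524 = -2375075791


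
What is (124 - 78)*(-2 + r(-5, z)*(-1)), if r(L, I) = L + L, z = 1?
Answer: 368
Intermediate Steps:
r(L, I) = 2*L
(124 - 78)*(-2 + r(-5, z)*(-1)) = (124 - 78)*(-2 + (2*(-5))*(-1)) = 46*(-2 - 10*(-1)) = 46*(-2 + 10) = 46*8 = 368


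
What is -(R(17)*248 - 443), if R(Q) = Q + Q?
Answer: -7989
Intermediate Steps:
R(Q) = 2*Q
-(R(17)*248 - 443) = -((2*17)*248 - 443) = -(34*248 - 443) = -(8432 - 443) = -1*7989 = -7989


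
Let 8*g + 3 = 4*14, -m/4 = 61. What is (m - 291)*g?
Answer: -28355/8 ≈ -3544.4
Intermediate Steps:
m = -244 (m = -4*61 = -244)
g = 53/8 (g = -3/8 + (4*14)/8 = -3/8 + (⅛)*56 = -3/8 + 7 = 53/8 ≈ 6.6250)
(m - 291)*g = (-244 - 291)*(53/8) = -535*53/8 = -28355/8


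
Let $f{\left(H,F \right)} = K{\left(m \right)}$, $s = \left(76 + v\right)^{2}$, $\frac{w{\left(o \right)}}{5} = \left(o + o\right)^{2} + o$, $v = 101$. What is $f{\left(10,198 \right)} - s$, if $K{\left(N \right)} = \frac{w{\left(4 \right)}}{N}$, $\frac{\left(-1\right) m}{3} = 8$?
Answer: $- \frac{188059}{6} \approx -31343.0$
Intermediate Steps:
$w{\left(o \right)} = 5 o + 20 o^{2}$ ($w{\left(o \right)} = 5 \left(\left(o + o\right)^{2} + o\right) = 5 \left(\left(2 o\right)^{2} + o\right) = 5 \left(4 o^{2} + o\right) = 5 \left(o + 4 o^{2}\right) = 5 o + 20 o^{2}$)
$m = -24$ ($m = \left(-3\right) 8 = -24$)
$K{\left(N \right)} = \frac{340}{N}$ ($K{\left(N \right)} = \frac{5 \cdot 4 \left(1 + 4 \cdot 4\right)}{N} = \frac{5 \cdot 4 \left(1 + 16\right)}{N} = \frac{5 \cdot 4 \cdot 17}{N} = \frac{340}{N}$)
$s = 31329$ ($s = \left(76 + 101\right)^{2} = 177^{2} = 31329$)
$f{\left(H,F \right)} = - \frac{85}{6}$ ($f{\left(H,F \right)} = \frac{340}{-24} = 340 \left(- \frac{1}{24}\right) = - \frac{85}{6}$)
$f{\left(10,198 \right)} - s = - \frac{85}{6} - 31329 = - \frac{188059}{6}$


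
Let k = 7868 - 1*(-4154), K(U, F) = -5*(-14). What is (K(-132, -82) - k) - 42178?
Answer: -54130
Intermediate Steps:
K(U, F) = 70
k = 12022 (k = 7868 + 4154 = 12022)
(K(-132, -82) - k) - 42178 = (70 - 1*12022) - 42178 = (70 - 12022) - 42178 = -11952 - 42178 = -54130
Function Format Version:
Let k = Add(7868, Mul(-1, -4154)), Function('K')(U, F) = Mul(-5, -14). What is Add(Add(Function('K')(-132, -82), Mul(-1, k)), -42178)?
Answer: -54130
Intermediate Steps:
Function('K')(U, F) = 70
k = 12022 (k = Add(7868, 4154) = 12022)
Add(Add(Function('K')(-132, -82), Mul(-1, k)), -42178) = Add(Add(70, Mul(-1, 12022)), -42178) = Add(Add(70, -12022), -42178) = Add(-11952, -42178) = -54130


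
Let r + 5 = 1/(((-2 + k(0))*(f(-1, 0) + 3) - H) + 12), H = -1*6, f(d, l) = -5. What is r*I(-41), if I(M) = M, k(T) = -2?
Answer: 5289/26 ≈ 203.42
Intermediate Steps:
H = -6
r = -129/26 (r = -5 + 1/(((-2 - 2)*(-5 + 3) - 1*(-6)) + 12) = -5 + 1/((-4*(-2) + 6) + 12) = -5 + 1/((8 + 6) + 12) = -5 + 1/(14 + 12) = -5 + 1/26 = -129/26 ≈ -4.9615)
r*I(-41) = -129/26*(-41) = 5289/26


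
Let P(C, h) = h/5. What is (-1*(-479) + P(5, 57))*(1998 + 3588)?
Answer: 13696872/5 ≈ 2.7394e+6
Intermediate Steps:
P(C, h) = h/5 (P(C, h) = h*(⅕) = h/5)
(-1*(-479) + P(5, 57))*(1998 + 3588) = (-1*(-479) + (⅕)*57)*(1998 + 3588) = (479 + 57/5)*5586 = (2452/5)*5586 = 13696872/5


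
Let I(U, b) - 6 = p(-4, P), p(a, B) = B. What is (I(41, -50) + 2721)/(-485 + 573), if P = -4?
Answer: 2723/88 ≈ 30.943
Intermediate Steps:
I(U, b) = 2 (I(U, b) = 6 - 4 = 2)
(I(41, -50) + 2721)/(-485 + 573) = (2 + 2721)/(-485 + 573) = 2723/88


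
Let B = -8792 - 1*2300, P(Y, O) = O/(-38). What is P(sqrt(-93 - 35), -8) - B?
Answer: 210752/19 ≈ 11092.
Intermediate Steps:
P(Y, O) = -O/38 (P(Y, O) = O*(-1/38) = -O/38)
B = -11092 (B = -8792 - 2300 = -11092)
P(sqrt(-93 - 35), -8) - B = -1/38*(-8) - 1*(-11092) = 4/19 + 11092 = 210752/19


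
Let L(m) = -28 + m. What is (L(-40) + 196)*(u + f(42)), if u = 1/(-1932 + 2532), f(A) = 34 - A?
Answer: -76784/75 ≈ -1023.8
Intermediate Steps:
u = 1/600 ≈ 0.0016667
(L(-40) + 196)*(u + f(42)) = ((-28 - 40) + 196)*(1/600 + (34 - 1*42)) = (-68 + 196)*(1/600 + (34 - 42)) = 128*(1/600 - 8) = 128*(-4799/600) = -76784/75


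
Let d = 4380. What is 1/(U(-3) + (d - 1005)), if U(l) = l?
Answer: 1/3372 ≈ 0.00029656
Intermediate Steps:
1/(U(-3) + (d - 1005)) = 1/(-3 + (4380 - 1005)) = 1/(-3 + 3375) = 1/3372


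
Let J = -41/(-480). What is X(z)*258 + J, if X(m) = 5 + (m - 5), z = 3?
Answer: 371561/480 ≈ 774.08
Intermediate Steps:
X(m) = m (X(m) = 5 + (-5 + m) = m)
J = 41/480 (J = -41*(-1/480) = 41/480 ≈ 0.085417)
X(z)*258 + J = 3*258 + 41/480 = 774 + 41/480 = 371561/480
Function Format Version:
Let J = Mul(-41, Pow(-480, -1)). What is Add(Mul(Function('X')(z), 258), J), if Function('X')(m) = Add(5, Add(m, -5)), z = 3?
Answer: Rational(371561, 480) ≈ 774.08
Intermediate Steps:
Function('X')(m) = m (Function('X')(m) = Add(5, Add(-5, m)) = m)
J = Rational(41, 480) (J = Mul(-41, Rational(-1, 480)) = Rational(41, 480) ≈ 0.085417)
Add(Mul(Function('X')(z), 258), J) = Add(Mul(3, 258), Rational(41, 480)) = Add(774, Rational(41, 480)) = Rational(371561, 480)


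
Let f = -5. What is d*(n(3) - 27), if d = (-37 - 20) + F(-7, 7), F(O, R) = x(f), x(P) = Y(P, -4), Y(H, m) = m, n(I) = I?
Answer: 1464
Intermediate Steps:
x(P) = -4
F(O, R) = -4
d = -61 (d = (-37 - 20) - 4 = -57 - 4 = -61)
d*(n(3) - 27) = -61*(3 - 27) = -61*(-24) = 1464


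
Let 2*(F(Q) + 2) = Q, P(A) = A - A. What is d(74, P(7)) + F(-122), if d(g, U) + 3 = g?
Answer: 8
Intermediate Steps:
P(A) = 0
d(g, U) = -3 + g
F(Q) = -2 + Q/2
d(74, P(7)) + F(-122) = (-3 + 74) + (-2 + (½)*(-122)) = 71 + (-2 - 61) = 71 - 63 = 8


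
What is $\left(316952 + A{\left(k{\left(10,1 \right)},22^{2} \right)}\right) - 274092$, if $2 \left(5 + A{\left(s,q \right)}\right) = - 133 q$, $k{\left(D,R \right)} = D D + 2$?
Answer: $10669$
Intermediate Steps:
$k{\left(D,R \right)} = 2 + D^{2}$ ($k{\left(D,R \right)} = D^{2} + 2 = 2 + D^{2}$)
$A{\left(s,q \right)} = -5 - \frac{133 q}{2}$ ($A{\left(s,q \right)} = -5 + \frac{\left(-133\right) q}{2} = -5 - \frac{133 q}{2}$)
$\left(316952 + A{\left(k{\left(10,1 \right)},22^{2} \right)}\right) - 274092 = \left(316952 - \left(5 + \frac{133 \cdot 22^{2}}{2}\right)\right) - 274092 = \left(316952 - 32191\right) - 274092 = 284761 - 274092 = 10669$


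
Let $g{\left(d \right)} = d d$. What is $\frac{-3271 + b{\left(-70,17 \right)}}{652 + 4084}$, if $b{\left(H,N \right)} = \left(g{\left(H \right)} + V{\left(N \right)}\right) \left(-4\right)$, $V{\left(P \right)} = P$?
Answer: $- \frac{22939}{4736} \approx -4.8435$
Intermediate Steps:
$g{\left(d \right)} = d^{2}$
$b{\left(H,N \right)} = - 4 N - 4 H^{2}$ ($b{\left(H,N \right)} = \left(H^{2} + N\right) \left(-4\right) = \left(N + H^{2}\right) \left(-4\right) = - 4 N - 4 H^{2}$)
$\frac{-3271 + b{\left(-70,17 \right)}}{652 + 4084} = \frac{-3271 - \left(68 + 4 \left(-70\right)^{2}\right)}{652 + 4084} = \frac{-3271 - 19668}{4736} = \left(-3271 - 19668\right) \frac{1}{4736} = \left(-22939\right) \frac{1}{4736} = - \frac{22939}{4736}$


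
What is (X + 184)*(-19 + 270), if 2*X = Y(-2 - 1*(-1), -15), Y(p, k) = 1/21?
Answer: 1939979/42 ≈ 46190.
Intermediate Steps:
Y(p, k) = 1/21
X = 1/42 (X = (1/2)*(1/21) = 1/42 ≈ 0.023810)
(X + 184)*(-19 + 270) = (1/42 + 184)*(-19 + 270) = (7729/42)*251 = 1939979/42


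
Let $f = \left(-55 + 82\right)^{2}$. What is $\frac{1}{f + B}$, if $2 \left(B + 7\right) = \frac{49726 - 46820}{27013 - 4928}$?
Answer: $\frac{22085}{15946823} \approx 0.0013849$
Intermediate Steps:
$B = - \frac{153142}{22085}$ ($B = -7 + \frac{\left(49726 - 46820\right) \frac{1}{27013 - 4928}}{2} = -7 + \frac{2906 \cdot \frac{1}{22085}}{2} = -7 + \frac{1}{2} \cdot \frac{2906}{22085} = -7 + \frac{1453}{22085} = - \frac{153142}{22085} \approx -6.9342$)
$f = 729$ ($f = 27^{2} = 729$)
$\frac{1}{f + B} = \frac{1}{729 - \frac{153142}{22085}} = \frac{1}{\frac{15946823}{22085}} = \frac{22085}{15946823}$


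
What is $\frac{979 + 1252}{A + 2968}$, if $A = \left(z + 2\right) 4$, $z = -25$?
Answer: $\frac{2231}{2876} \approx 0.77573$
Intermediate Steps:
$A = -92$ ($A = \left(-25 + 2\right) 4 = \left(-23\right) 4 = -92$)
$\frac{979 + 1252}{A + 2968} = \frac{979 + 1252}{-92 + 2968} = \frac{2231}{2876}$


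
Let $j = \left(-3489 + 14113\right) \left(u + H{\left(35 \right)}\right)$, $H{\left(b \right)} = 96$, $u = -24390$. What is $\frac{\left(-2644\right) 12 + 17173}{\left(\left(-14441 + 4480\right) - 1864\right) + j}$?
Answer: $\frac{14555}{258111281} \approx 5.639 \cdot 10^{-5}$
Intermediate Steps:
$j = -258099456$ ($j = \left(-3489 + 14113\right) \left(-24390 + 96\right) = 10624 \left(-24294\right) = -258099456$)
$\frac{\left(-2644\right) 12 + 17173}{\left(\left(-14441 + 4480\right) - 1864\right) + j} = \frac{\left(-2644\right) 12 + 17173}{\left(\left(-14441 + 4480\right) - 1864\right) - 258099456} = \frac{-31728 + 17173}{\left(-9961 - 1864\right) - 258099456} = - \frac{14555}{-11825 - 258099456} = - \frac{14555}{-258111281} = \left(-14555\right) \left(- \frac{1}{258111281}\right) = \frac{14555}{258111281}$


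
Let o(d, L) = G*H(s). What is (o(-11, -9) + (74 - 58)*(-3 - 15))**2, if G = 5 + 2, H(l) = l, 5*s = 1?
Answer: 2053489/25 ≈ 82140.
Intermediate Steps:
s = 1/5 (s = (1/5)*1 = 1/5 ≈ 0.20000)
G = 7
o(d, L) = 7/5 (o(d, L) = 7*(1/5) = 7/5)
(o(-11, -9) + (74 - 58)*(-3 - 15))**2 = (7/5 + (74 - 58)*(-3 - 15))**2 = (7/5 + 16*(-18))**2 = (7/5 - 288)**2 = (-1433/5)**2 = 2053489/25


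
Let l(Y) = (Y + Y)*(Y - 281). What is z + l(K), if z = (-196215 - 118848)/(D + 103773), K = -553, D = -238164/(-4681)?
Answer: 7115658397035/7714279 ≈ 9.2240e+5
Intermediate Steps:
D = 238164/4681 (D = -238164*(-1/4681) = 238164/4681 ≈ 50.879)
l(Y) = 2*Y*(-281 + Y) (l(Y) = (2*Y)*(-281 + Y) = 2*Y*(-281 + Y))
z = -23409681/7714279 (z = (-196215 - 118848)/(238164/4681 + 103773) = -315063/485999577/4681 = -315063*4681/485999577 = -23409681/7714279 ≈ -3.0346)
z + l(K) = -23409681/7714279 + 2*(-553)*(-281 - 553) = -23409681/7714279 + 2*(-553)*(-834) = -23409681/7714279 + 922404 = 7115658397035/7714279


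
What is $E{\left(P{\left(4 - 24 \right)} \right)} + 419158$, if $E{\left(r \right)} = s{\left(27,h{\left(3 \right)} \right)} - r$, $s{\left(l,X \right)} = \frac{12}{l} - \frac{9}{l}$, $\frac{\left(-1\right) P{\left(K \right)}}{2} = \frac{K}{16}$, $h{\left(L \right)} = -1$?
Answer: $\frac{7544801}{18} \approx 4.1916 \cdot 10^{5}$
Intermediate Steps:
$P{\left(K \right)} = - \frac{K}{8}$ ($P{\left(K \right)} = - 2 \frac{K}{16} = - \frac{K}{8}$)
$s{\left(l,X \right)} = \frac{3}{l}$
$E{\left(r \right)} = \frac{1}{9} - r$ ($E{\left(r \right)} = \frac{3}{27} - r = 3 \cdot \frac{1}{27} - r = \frac{1}{9} - r$)
$E{\left(P{\left(4 - 24 \right)} \right)} + 419158 = \left(\frac{1}{9} - - \frac{4 - 24}{8}\right) + 419158 = \left(\frac{1}{9} - \left(- \frac{1}{8}\right) \left(-20\right)\right) + 419158 = \left(\frac{1}{9} - \frac{5}{2}\right) + 419158 = - \frac{43}{18} + 419158 = \frac{7544801}{18}$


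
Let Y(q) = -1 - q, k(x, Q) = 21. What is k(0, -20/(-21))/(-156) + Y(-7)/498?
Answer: -529/4316 ≈ -0.12257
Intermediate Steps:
k(0, -20/(-21))/(-156) + Y(-7)/498 = 21/(-156) + (-1 - 1*(-7))/498 = 21*(-1/156) + (-1 + 7)*(1/498) = -7/52 + 6*(1/498) = -7/52 + 1/83 = -529/4316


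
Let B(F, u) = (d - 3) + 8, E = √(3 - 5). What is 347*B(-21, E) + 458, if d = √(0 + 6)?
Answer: 2193 + 347*√6 ≈ 3043.0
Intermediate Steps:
d = √6 ≈ 2.4495
E = I*√2 (E = √(-2) = I*√2 ≈ 1.4142*I)
B(F, u) = 5 + √6 (B(F, u) = (√6 - 3) + 8 = (-3 + √6) + 8 = 5 + √6)
347*B(-21, E) + 458 = 347*(5 + √6) + 458 = (1735 + 347*√6) + 458 = 2193 + 347*√6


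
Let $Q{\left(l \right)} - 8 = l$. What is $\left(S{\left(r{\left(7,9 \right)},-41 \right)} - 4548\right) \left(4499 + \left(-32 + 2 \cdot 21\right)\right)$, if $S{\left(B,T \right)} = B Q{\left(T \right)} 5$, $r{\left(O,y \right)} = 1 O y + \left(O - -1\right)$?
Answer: $-73329867$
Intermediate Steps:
$Q{\left(l \right)} = 8 + l$
$r{\left(O,y \right)} = 1 + O + O y$ ($r{\left(O,y \right)} = O y + \left(O + 1\right) = O y + \left(1 + O\right) = 1 + O + O y$)
$S{\left(B,T \right)} = 5 B \left(8 + T\right)$ ($S{\left(B,T \right)} = B \left(8 + T\right) 5 = 5 B \left(8 + T\right)$)
$\left(S{\left(r{\left(7,9 \right)},-41 \right)} - 4548\right) \left(4499 + \left(-32 + 2 \cdot 21\right)\right) = \left(5 \left(1 + 7 + 7 \cdot 9\right) \left(8 - 41\right) - 4548\right) \left(4499 + \left(-32 + 2 \cdot 21\right)\right) = \left(5 \left(1 + 7 + 63\right) \left(-33\right) - 4548\right) \left(4499 + \left(-32 + 42\right)\right) = \left(5 \cdot 71 \left(-33\right) - 4548\right) \left(4499 + 10\right) = \left(-11715 - 4548\right) 4509 = \left(-16263\right) 4509 = -73329867$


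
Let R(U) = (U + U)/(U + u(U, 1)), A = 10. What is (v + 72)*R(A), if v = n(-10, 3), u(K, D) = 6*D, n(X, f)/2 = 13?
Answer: 245/2 ≈ 122.50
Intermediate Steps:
n(X, f) = 26 (n(X, f) = 2*13 = 26)
v = 26
R(U) = 2*U/(6 + U) (R(U) = (U + U)/(U + 6*1) = (2*U)/(U + 6) = (2*U)/(6 + U) = 2*U/(6 + U))
(v + 72)*R(A) = (26 + 72)*(2*10/(6 + 10)) = 98*(2*10/16) = 98*(2*10*(1/16)) = 98*(5/4) = 245/2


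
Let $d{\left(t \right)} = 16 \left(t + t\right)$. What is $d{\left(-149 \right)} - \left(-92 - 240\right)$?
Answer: $-4436$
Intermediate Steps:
$d{\left(t \right)} = 32 t$ ($d{\left(t \right)} = 16 \cdot 2 t = 32 t$)
$d{\left(-149 \right)} - \left(-92 - 240\right) = 32 \left(-149\right) - \left(-92 - 240\right) = -4768 - \left(-92 - 240\right) = -4768 - -332 = -4768 + 332 = -4436$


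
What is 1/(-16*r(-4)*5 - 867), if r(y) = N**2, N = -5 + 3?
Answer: -1/1187 ≈ -0.00084246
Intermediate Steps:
N = -2
r(y) = 4 (r(y) = (-2)**2 = 4)
1/(-16*r(-4)*5 - 867) = 1/(-16*4*5 - 867) = 1/(-64*5 - 867) = 1/(-320 - 867) = 1/(-1187) = -1/1187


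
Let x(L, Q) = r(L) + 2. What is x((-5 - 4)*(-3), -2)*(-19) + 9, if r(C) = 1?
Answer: -48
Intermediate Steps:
x(L, Q) = 3 (x(L, Q) = 1 + 2 = 3)
x((-5 - 4)*(-3), -2)*(-19) + 9 = 3*(-19) + 9 = -57 + 9 = -48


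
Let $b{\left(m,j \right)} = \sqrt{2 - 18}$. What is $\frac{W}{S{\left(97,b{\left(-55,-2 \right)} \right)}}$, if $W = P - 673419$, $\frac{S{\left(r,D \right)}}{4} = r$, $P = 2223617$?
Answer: $\frac{775099}{194} \approx 3995.4$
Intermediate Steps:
$b{\left(m,j \right)} = 4 i$ ($b{\left(m,j \right)} = \sqrt{-16} = 4 i$)
$S{\left(r,D \right)} = 4 r$
$W = 1550198$ ($W = 2223617 - 673419 = 1550198$)
$\frac{W}{S{\left(97,b{\left(-55,-2 \right)} \right)}} = \frac{1550198}{4 \cdot 97} = \frac{1550198}{388} = 1550198 \cdot \frac{1}{388} = \frac{775099}{194}$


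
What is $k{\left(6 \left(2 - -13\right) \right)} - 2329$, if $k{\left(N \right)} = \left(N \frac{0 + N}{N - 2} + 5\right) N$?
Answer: $\frac{70456}{11} \approx 6405.1$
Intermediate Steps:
$k{\left(N \right)} = N \left(5 + \frac{N^{2}}{-2 + N}\right)$ ($k{\left(N \right)} = \left(N \frac{N}{-2 + N} + 5\right) N = \left(\frac{N^{2}}{-2 + N} + 5\right) N = \left(5 + \frac{N^{2}}{-2 + N}\right) N = N \left(5 + \frac{N^{2}}{-2 + N}\right)$)
$k{\left(6 \left(2 - -13\right) \right)} - 2329 = \frac{6 \left(2 - -13\right) \left(-10 + \left(6 \left(2 - -13\right)\right)^{2} + 5 \cdot 6 \left(2 - -13\right)\right)}{-2 + 6 \left(2 - -13\right)} - 2329 = \frac{6 \left(2 + 13\right) \left(-10 + \left(6 \left(2 + 13\right)\right)^{2} + 5 \cdot 6 \left(2 + 13\right)\right)}{-2 + 6 \left(2 + 13\right)} - 2329 = \frac{6 \cdot 15 \left(-10 + \left(6 \cdot 15\right)^{2} + 5 \cdot 6 \cdot 15\right)}{-2 + 6 \cdot 15} - 2329 = \frac{90 \left(-10 + 90^{2} + 5 \cdot 90\right)}{-2 + 90} - 2329 = \frac{90 \left(-10 + 8100 + 450\right)}{88} - 2329 = 90 \cdot \frac{1}{88} \cdot 8540 - 2329 = \frac{96075}{11} - 2329 = \frac{70456}{11}$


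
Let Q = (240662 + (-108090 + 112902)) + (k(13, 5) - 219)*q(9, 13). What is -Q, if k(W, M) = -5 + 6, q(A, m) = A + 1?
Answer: -243294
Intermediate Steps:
q(A, m) = 1 + A
k(W, M) = 1
Q = 243294 (Q = (240662 + (-108090 + 112902)) + (1 - 219)*(1 + 9) = (240662 + 4812) - 218*10 = 245474 - 2180 = 243294)
-Q = -1*243294 = -243294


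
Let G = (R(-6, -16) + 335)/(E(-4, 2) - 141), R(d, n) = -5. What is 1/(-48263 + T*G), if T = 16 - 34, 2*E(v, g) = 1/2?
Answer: -563/27148309 ≈ -2.0738e-5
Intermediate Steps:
E(v, g) = ¼ (E(v, g) = (½)/2 = (½)*(½) = ¼)
G = -1320/563 (G = (-5 + 335)/(¼ - 141) = 330/(-563/4) = 330*(-4/563) = -1320/563 ≈ -2.3446)
T = -18
1/(-48263 + T*G) = 1/(-48263 - 18*(-1320/563)) = 1/(-48263 + 23760/563) = 1/(-27148309/563) = -563/27148309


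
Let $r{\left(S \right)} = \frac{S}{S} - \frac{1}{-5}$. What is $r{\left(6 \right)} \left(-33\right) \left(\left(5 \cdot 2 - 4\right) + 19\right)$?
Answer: $-990$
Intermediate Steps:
$r{\left(S \right)} = \frac{6}{5}$ ($r{\left(S \right)} = 1 - - \frac{1}{5} = 1 + \frac{1}{5} = \frac{6}{5}$)
$r{\left(6 \right)} \left(-33\right) \left(\left(5 \cdot 2 - 4\right) + 19\right) = \frac{6}{5} \left(-33\right) \left(\left(5 \cdot 2 - 4\right) + 19\right) = - \frac{198 \left(\left(10 - 4\right) + 19\right)}{5} = - \frac{198 \left(6 + 19\right)}{5} = \left(- \frac{198}{5}\right) 25 = -990$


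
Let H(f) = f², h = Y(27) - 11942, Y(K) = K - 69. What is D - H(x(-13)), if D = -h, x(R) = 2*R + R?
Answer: 10463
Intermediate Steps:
Y(K) = -69 + K
h = -11984 (h = (-69 + 27) - 11942 = -42 - 11942 = -11984)
x(R) = 3*R
D = 11984 (D = -1*(-11984) = 11984)
D - H(x(-13)) = 11984 - (3*(-13))² = 11984 - 1*(-39)² = 11984 - 1*1521 = 11984 - 1521 = 10463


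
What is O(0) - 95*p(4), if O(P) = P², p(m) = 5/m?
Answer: -475/4 ≈ -118.75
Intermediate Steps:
O(0) - 95*p(4) = 0² - 475/4 = 0 - 475/4 = -475/4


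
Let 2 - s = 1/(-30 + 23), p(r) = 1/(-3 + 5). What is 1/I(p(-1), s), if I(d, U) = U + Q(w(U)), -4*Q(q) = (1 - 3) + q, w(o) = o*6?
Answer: -7/4 ≈ -1.7500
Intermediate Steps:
p(r) = ½ (p(r) = 1/2 = ½)
w(o) = 6*o
s = 15/7 (s = 2 - 1/(-30 + 23) = 2 - 1/(-7) = 2 - 1*(-⅐) = 2 + ⅐ = 15/7 ≈ 2.1429)
Q(q) = ½ - q/4 (Q(q) = -((1 - 3) + q)/4 = -(-2 + q)/4 = ½ - q/4)
I(d, U) = ½ - U/2 (I(d, U) = U + (½ - 3*U/2) = ½ - U/2)
1/I(p(-1), s) = 1/(½ - ½*15/7) = 1/(½ - 15/14) = 1/(-4/7) = -7/4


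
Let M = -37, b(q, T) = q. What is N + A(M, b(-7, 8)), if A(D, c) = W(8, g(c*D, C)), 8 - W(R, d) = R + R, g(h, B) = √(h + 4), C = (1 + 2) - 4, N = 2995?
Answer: 2987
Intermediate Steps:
C = -1 (C = 3 - 4 = -1)
g(h, B) = √(4 + h)
W(R, d) = 8 - 2*R (W(R, d) = 8 - (R + R) = 8 - 2*R)
A(D, c) = -8 (A(D, c) = 8 - 2*8 = 8 - 16 = -8)
N + A(M, b(-7, 8)) = 2995 - 8 = 2987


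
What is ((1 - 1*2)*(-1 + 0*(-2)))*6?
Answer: 6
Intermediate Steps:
((1 - 1*2)*(-1 + 0*(-2)))*6 = ((1 - 2)*(-1 + 0))*6 = -1*(-1)*6 = 1*6 = 6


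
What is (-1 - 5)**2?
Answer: 36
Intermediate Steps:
(-1 - 5)**2 = (-6)**2 = 36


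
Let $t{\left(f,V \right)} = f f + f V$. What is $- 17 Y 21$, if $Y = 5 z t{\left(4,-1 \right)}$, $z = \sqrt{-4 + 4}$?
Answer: $0$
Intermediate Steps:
$t{\left(f,V \right)} = f^{2} + V f$
$z = 0$ ($z = \sqrt{0} = 0$)
$Y = 0$ ($Y = 5 \cdot 0 \cdot 4 \left(-1 + 4\right) = 0 \cdot 4 \cdot 3 = 0 \cdot 12 = 0$)
$- 17 Y 21 = \left(-17\right) 0 \cdot 21 = 0 \cdot 21 = 0$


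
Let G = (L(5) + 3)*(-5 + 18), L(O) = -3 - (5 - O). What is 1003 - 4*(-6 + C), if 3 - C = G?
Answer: 1015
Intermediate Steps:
L(O) = -8 + O (L(O) = -3 + (-5 + O) = -8 + O)
G = 0 (G = ((-8 + 5) + 3)*(-5 + 18) = (-3 + 3)*13 = 0*13 = 0)
C = 3 (C = 3 - 1*0 = 3 + 0 = 3)
1003 - 4*(-6 + C) = 1003 - 4*(-6 + 3) = 1003 - 4*(-3) = 1003 + 12 = 1015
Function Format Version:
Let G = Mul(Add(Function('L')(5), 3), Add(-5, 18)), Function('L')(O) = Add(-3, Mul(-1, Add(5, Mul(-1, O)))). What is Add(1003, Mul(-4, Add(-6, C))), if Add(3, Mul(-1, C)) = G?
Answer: 1015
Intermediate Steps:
Function('L')(O) = Add(-8, O) (Function('L')(O) = Add(-3, Add(-5, O)) = Add(-8, O))
G = 0 (G = Mul(Add(Add(-8, 5), 3), Add(-5, 18)) = Mul(Add(-3, 3), 13) = Mul(0, 13) = 0)
C = 3 (C = Add(3, Mul(-1, 0)) = Add(3, 0) = 3)
Add(1003, Mul(-4, Add(-6, C))) = Add(1003, Mul(-4, Add(-6, 3))) = Add(1003, Mul(-4, -3)) = Add(1003, 12) = 1015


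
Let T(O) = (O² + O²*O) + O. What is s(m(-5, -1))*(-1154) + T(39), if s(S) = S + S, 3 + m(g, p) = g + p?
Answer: 81651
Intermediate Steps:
m(g, p) = -3 + g + p (m(g, p) = -3 + (g + p) = -3 + g + p)
T(O) = O + O² + O³ (T(O) = (O² + O³) + O = O + O² + O³)
s(S) = 2*S
s(m(-5, -1))*(-1154) + T(39) = (2*(-3 - 5 - 1))*(-1154) + 39*(1 + 39 + 39²) = (2*(-9))*(-1154) + 39*(1 + 39 + 1521) = -18*(-1154) + 39*1561 = 20772 + 60879 = 81651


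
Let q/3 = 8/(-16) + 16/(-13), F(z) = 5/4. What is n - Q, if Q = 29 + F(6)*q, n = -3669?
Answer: -383917/104 ≈ -3691.5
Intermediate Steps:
F(z) = 5/4 (F(z) = 5*(1/4) = 5/4)
q = -135/26 (q = 3*(8/(-16) + 16/(-13)) = 3*(8*(-1/16) + 16*(-1/13)) = 3*(-1/2 - 16/13) = 3*(-45/26) = -135/26 ≈ -5.1923)
Q = 2341/104 (Q = 29 + (5/4)*(-135/26) = 29 - 675/104 = 2341/104 ≈ 22.510)
n - Q = -3669 - 1*2341/104 = -3669 - 2341/104 = -383917/104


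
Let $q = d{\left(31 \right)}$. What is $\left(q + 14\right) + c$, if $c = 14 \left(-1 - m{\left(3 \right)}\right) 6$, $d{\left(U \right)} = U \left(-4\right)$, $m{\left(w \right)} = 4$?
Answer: $-530$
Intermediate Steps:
$d{\left(U \right)} = - 4 U$
$q = -124$ ($q = \left(-4\right) 31 = -124$)
$c = -420$ ($c = 14 \left(-1 - 4\right) 6 = 14 \left(-5\right) 6 = \left(-70\right) 6 = -420$)
$\left(q + 14\right) + c = \left(-124 + 14\right) - 420 = -110 - 420 = -530$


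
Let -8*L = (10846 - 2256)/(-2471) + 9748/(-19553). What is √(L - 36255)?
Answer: I*√338527723156607043073/96630926 ≈ 190.41*I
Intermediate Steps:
L = 96023789/193261852 (L = -((10846 - 2256)/(-2471) + 9748/(-19553))/8 = -(8590*(-1/2471) + 9748*(-1/19553))/8 = -(-8590/2471 - 9748/19553)/8 = -⅛*(-192047578/48315463) = 96023789/193261852 ≈ 0.49686)
√(L - 36255) = √(96023789/193261852 - 36255) = √(-7006612420471/193261852) = I*√338527723156607043073/96630926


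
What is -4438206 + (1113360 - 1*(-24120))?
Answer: -3300726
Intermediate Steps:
-4438206 + (1113360 - 1*(-24120)) = -4438206 + (1113360 + 24120) = -4438206 + 1137480 = -3300726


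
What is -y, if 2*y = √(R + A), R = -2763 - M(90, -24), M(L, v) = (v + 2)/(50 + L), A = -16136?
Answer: -3*I*√10289370/140 ≈ -68.737*I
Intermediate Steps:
M(L, v) = (2 + v)/(50 + L)
R = -193399/70 (R = -2763 - (2 - 24)/(50 + 90) = -2763 - (-22)/140 = -2763 - 1*(-11/70) = -2763 + 11/70 = -193399/70 ≈ -2762.8)
y = 3*I*√10289370/140 (y = √(-193399/70 - 16136)/2 = √(-1322919/70)/2 = (3*I*√10289370/70)/2 = 3*I*√10289370/140 ≈ 68.737*I)
-y = -3*I*√10289370/140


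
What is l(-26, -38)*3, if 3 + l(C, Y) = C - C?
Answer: -9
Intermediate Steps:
l(C, Y) = -3 (l(C, Y) = -3 + (C - C) = -3 + 0 = -3)
l(-26, -38)*3 = -3*3 = -9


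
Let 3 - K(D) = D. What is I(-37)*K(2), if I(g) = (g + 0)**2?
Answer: 1369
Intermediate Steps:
I(g) = g**2
K(D) = 3 - D
I(-37)*K(2) = (-37)**2*(3 - 1*2) = 1369*(3 - 2) = 1369*1 = 1369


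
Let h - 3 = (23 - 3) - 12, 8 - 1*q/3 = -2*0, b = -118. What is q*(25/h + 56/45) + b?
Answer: -5542/165 ≈ -33.588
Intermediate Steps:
q = 24 (q = 24 - (-6)*0 = 24 - 3*0 = 24 + 0 = 24)
h = 11 (h = 3 + ((23 - 3) - 12) = 3 + (20 - 12) = 3 + 8 = 11)
q*(25/h + 56/45) + b = 24*(25/11 + 56/45) - 118 = 24*(1741/495) - 118 = 13928/165 - 118 = -5542/165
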